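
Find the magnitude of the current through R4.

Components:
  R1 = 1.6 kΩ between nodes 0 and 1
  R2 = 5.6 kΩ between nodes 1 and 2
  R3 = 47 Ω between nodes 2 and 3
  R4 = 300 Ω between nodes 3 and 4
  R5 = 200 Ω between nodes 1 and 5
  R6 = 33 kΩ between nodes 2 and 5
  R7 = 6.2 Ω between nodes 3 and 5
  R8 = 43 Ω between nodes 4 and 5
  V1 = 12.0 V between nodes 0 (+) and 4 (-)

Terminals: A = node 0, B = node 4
Nodal analysis, taking node 4 as the 0 V reference.
Source V1 fixes V_0 = 12 V.
KCL at each unknown node (sum of currents leaving = 0; resistances in Ω):
  Node 1: (V_1 - 12)/1600 + (V_1 - V_2)/5600 + (V_1 - V_5)/200 = 0
  Node 2: (V_2 - V_1)/5600 + (V_2 - V_3)/47 + (V_2 - V_5)/33000 = 0
  Node 3: (V_3 - V_2)/47 + (V_3 - 0)/300 + (V_3 - V_5)/6.2 = 0
  Node 5: (V_5 - V_1)/200 + (V_5 - V_2)/33000 + (V_5 - V_3)/6.2 + (V_5 - 0)/43 = 0
Collecting terms (coefficients in siemens):
  0.005804·V_1 - 0.0001786·V_2 - 0.005·V_5 = 0.0075
  0.02149·V_2 - 0.0001786·V_1 - 0.02128·V_3 - 0.0000303·V_5 = 0
  0.1859·V_3 - 0.02128·V_2 - 0.1613·V_5 = 0
  0.1896·V_5 - 0.005·V_1 - 0.0000303·V_2 - 0.1613·V_3 = 0
Solving these 4 simultaneous equations (Gaussian elimination) gives:
  V_1 = 1.513 V, V_2 = 0.2539 V, V_3 = 0.2433 V, V_5 = 0.247 V
I_R4 = (V_3 - V_4)/R4 = (0.2433 - 0)/300 = 0.0008111 A
|I_R4| = 0.0008111 A

Final answer: |I_R4| = 0.0008111 A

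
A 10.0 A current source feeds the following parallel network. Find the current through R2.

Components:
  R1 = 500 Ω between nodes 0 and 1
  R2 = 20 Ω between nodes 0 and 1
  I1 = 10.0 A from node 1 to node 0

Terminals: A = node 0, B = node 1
All resistors sit directly between nodes 0 and 1, so they are in parallel and share one voltage V; the full source current 10 A splits among them.
1/R_par = 1/500 + 1/20 = 0.052 S  =>  R_par = 19.23 Ω
V = I × R_par = 10 × 19.23 = 192.3 V
I_R2 = V/R2 = 192.3/20 = 9.615 A

Final answer: 9.615 A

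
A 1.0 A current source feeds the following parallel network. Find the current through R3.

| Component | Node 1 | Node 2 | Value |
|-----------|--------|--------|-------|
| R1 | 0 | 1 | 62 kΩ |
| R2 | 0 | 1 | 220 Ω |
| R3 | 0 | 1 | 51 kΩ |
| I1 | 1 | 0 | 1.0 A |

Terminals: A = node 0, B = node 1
All resistors sit directly between nodes 0 and 1, so they are in parallel and share one voltage V; the full source current 1 A splits among them.
1/R_par = 1/62000 + 1/220 + 1/51000 = 0.004581 S  =>  R_par = 218.3 Ω
V = I × R_par = 1 × 218.3 = 218.3 V
I_R3 = V/R3 = 218.3/51000 = 0.00428 A

Final answer: 0.00428 A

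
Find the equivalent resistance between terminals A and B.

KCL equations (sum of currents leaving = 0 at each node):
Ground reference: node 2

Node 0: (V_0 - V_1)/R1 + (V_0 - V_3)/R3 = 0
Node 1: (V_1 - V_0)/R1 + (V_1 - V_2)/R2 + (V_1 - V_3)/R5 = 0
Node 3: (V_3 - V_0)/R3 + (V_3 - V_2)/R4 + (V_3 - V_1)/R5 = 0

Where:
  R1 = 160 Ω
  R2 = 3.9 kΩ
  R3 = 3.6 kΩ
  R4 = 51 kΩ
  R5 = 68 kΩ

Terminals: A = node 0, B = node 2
The network is not a plain series/parallel combination. Inject a 1 A test current into terminal A (node 0) and return it from terminal B (node 2); then R_eq = V_A / (1 A).
Nodal analysis, taking node 2 as the 0 V reference.
Current source I_test pushes 1 A into node 0 and draws it out of node 2.
KCL at each unknown node (sum of currents leaving = 0; resistances in Ω):
  Node 0: (V_0 - V_1)/160 + (V_0 - V_3)/3600 - 1 = 0
  Node 1: (V_1 - V_0)/160 + (V_1 - 0)/3900 + (V_1 - V_3)/68000 = 0
  Node 3: (V_3 - V_0)/3600 + (V_3 - V_1)/68000 + (V_3 - 0)/51000 = 0
Collecting terms (coefficients in siemens):
  0.006528·V_0 - 0.00625·V_1 - 0.0002778·V_3 = 1
  0.006521·V_1 - 0.00625·V_0 - 0.00001471·V_3 = 0
  0.0003121·V_3 - 0.0002778·V_0 - 0.00001471·V_1 = 0
Solving these 3 simultaneous equations (Gaussian elimination) gives:
  V_0 = 3779 V, V_1 = 3630 V, V_3 = 3534 V
R_eq = V_0 / 1 A = 3779 Ω = 3.779 kΩ

Final answer: 3.779 kΩ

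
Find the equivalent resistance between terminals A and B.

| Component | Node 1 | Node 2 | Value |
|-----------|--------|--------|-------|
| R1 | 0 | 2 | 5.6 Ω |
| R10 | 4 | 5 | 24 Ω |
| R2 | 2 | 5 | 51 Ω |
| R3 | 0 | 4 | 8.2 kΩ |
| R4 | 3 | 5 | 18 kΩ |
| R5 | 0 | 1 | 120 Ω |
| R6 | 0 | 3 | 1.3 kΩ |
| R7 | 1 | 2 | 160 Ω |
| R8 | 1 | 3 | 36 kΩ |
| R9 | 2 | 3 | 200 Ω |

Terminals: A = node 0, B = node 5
The network is not a plain series/parallel combination. Inject a 1 A test current into terminal A (node 0) and return it from terminal B (node 5); then R_eq = V_A / (1 A).
Nodal analysis, taking node 5 as the 0 V reference.
Current source I_test pushes 1 A into node 0 and draws it out of node 5.
KCL at each unknown node (sum of currents leaving = 0; resistances in Ω):
  Node 0: (V_0 - V_2)/5.6 + (V_0 - V_4)/8200 + (V_0 - V_1)/120 + (V_0 - V_3)/1300 - 1 = 0
  Node 1: (V_1 - V_0)/120 + (V_1 - V_2)/160 + (V_1 - V_3)/36000 = 0
  Node 2: (V_2 - V_0)/5.6 + (V_2 - V_1)/160 + (V_2 - 0)/51 + (V_2 - V_3)/200 = 0
  Node 3: (V_3 - V_0)/1300 + (V_3 - V_1)/36000 + (V_3 - V_2)/200 + (V_3 - 0)/18000 = 0
  Node 4: (V_4 - V_0)/8200 + (V_4 - 0)/24 = 0
Collecting terms (coefficients in siemens):
  0.1878·V_0 - 0.008333·V_1 - 0.1786·V_2 - 0.0007692·V_3 - 0.000122·V_4 = 1
  0.01461·V_1 - 0.008333·V_0 - 0.00625·V_2 - 0.00002778·V_3 = 0
  0.2094·V_2 - 0.1786·V_0 - 0.00625·V_1 - 0.005·V_3 = 0
  0.005853·V_3 - 0.0007692·V_0 - 0.00002778·V_1 - 0.005·V_2 = 0
  0.04179·V_4 - 0.000122·V_0 = 0
Solving these 5 simultaneous equations (Gaussian elimination) gives:
  V_0 = 55.94 V, V_1 = 53.61 V, V_2 = 50.51 V, V_3 = 50.76 V
  V_4 = 0.1632 V
R_eq = V_0 / 1 A = 55.94 Ω

Final answer: 55.94 Ω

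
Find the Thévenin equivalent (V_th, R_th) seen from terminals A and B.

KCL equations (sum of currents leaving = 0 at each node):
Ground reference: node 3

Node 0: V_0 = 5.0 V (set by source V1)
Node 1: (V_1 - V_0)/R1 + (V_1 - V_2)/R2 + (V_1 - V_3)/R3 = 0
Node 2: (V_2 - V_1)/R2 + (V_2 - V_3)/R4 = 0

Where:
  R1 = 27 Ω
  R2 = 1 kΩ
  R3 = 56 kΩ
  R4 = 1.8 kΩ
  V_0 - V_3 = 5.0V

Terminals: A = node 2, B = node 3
Step 1 — V_th is the open-circuit voltage V_A - V_B (nothing connected across the terminals).
Nodal analysis, taking node 3 as the 0 V reference.
Source V1 fixes V_0 = 5 V.
KCL at each unknown node (sum of currents leaving = 0; resistances in Ω):
  Node 1: (V_1 - 5)/27 + (V_1 - V_2)/1000 + (V_1 - 0)/56000 = 0
  Node 2: (V_2 - V_1)/1000 + (V_2 - 0)/1800 = 0
Collecting terms (coefficients in siemens):
  0.03805·V_1 - 0.001·V_2 = 0.1852
  0.001556·V_2 - 0.001·V_1 = 0
Determinant D = (0.03805)(0.001556) - (-0.001)(-0.001) = 0.0000582
V_1 = [(0.1852)(0.001556) - (-0.001)(0)]/D = 4.95 V
V_2 = [(0.03805)(0) - (0.1852)(-0.001)]/D = 3.182 V
V_th = V_2 - V_3 = 3.182 - 0 = 3.182 V
Step 2 — R_th: zero the source — replace V1 by a short circuit (node 3 merges into node 0) — and find the resistance seen between A (node 2) and B (node 0).
Reduce the network between node 2 (A) and node 0 (B) by series/parallel combination:
  Rp1 = R1 ‖ R3 (parallel, both between nodes 0 and 1) = 1/(1/27 + 1/56000) = 26.99 Ω
  Rs1 = R2 + Rp1 (series, joined only at node 1) = 1000 + 26.99 = 1027 Ω
  Rp2 = R4 ‖ Rs1 (parallel, both between nodes 0 and 2) = 1/(1/1800 + 1/1027) = 653.9 Ω
R_th = 653.9 Ω

Final answer: V_th = 3.182 V, R_th = 653.9 Ω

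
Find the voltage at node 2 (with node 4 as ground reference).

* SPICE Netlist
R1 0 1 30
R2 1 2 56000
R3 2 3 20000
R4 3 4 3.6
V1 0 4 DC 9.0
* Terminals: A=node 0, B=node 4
Nodal analysis, taking node 4 as the 0 V reference.
Source V1 fixes V_0 = 9 V.
KCL at each unknown node (sum of currents leaving = 0; resistances in Ω):
  Node 1: (V_1 - 9)/30 + (V_1 - V_2)/56000 = 0
  Node 2: (V_2 - V_1)/56000 + (V_2 - V_3)/20000 = 0
  Node 3: (V_3 - V_2)/20000 + (V_3 - 0)/3.6 = 0
Collecting terms (coefficients in siemens):
  0.03335·V_1 - 0.00001786·V_2 = 0.3
  0.00006786·V_2 - 0.00001786·V_1 - 0.00005·V_3 = 0
  0.2778·V_3 - 0.00005·V_2 = 0
Solving these 3 simultaneous equations (Gaussian elimination) gives:
  V_1 = 8.996 V, V_2 = 2.368 V, V_3 = 0.0004261 V
The requested potential is V_2 = 2.368 V.

Final answer: V_2 = 2.368 V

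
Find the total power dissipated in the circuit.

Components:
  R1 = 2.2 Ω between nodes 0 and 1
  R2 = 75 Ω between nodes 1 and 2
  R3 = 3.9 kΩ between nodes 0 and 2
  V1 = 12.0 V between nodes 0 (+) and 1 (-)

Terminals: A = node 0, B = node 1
Nodal analysis, taking node 1 as the 0 V reference.
Source V1 fixes V_0 = 12 V.
KCL at each unknown node (sum of currents leaving = 0; resistances in Ω):
  Node 2: (V_2 - 0)/75 + (V_2 - 12)/3900 = 0
Collecting terms: 0.01359 × V_2 = 0.003077  =>  V_2 = 0.2264 V
Power in each resistor, P = (ΔV)²/R:
  P_R1 = (12 - 0)²/2.2 = 65.45 W
  P_R2 = (0 - 0.2264)²/75 = 0.0006835 W
  P_R3 = (12 - 0.2264)²/3900 = 0.03554 W
P_total = P_R1 + P_R2 + P_R3 = 65.49 W

Final answer: 65.49 W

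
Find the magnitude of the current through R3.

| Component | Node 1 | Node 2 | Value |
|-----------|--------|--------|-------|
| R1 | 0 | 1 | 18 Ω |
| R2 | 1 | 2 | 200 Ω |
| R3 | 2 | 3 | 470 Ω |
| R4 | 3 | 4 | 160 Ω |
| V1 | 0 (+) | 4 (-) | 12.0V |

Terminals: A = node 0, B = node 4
Nodal analysis, taking node 4 as the 0 V reference.
Source V1 fixes V_0 = 12 V.
KCL at each unknown node (sum of currents leaving = 0; resistances in Ω):
  Node 1: (V_1 - 12)/18 + (V_1 - V_2)/200 = 0
  Node 2: (V_2 - V_1)/200 + (V_2 - V_3)/470 = 0
  Node 3: (V_3 - V_2)/470 + (V_3 - 0)/160 = 0
Collecting terms (coefficients in siemens):
  0.06056·V_1 - 0.005·V_2 = 0.6667
  0.007128·V_2 - 0.005·V_1 - 0.002128·V_3 = 0
  0.008378·V_3 - 0.002128·V_2 = 0
Solving these 3 simultaneous equations (Gaussian elimination) gives:
  V_1 = 11.75 V, V_2 = 8.915 V, V_3 = 2.264 V
I_R3 = (V_2 - V_3)/R3 = (8.915 - 2.264)/470 = 0.01415 A
|I_R3| = 0.01415 A

Final answer: |I_R3| = 0.01415 A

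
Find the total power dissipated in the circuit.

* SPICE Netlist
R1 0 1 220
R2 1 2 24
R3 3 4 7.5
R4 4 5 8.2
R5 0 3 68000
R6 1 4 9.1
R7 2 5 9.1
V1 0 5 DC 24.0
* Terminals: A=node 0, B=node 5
Nodal analysis, taking node 5 as the 0 V reference.
Source V1 fixes V_0 = 24 V.
KCL at each unknown node (sum of currents leaving = 0; resistances in Ω):
  Node 1: (V_1 - 24)/220 + (V_1 - V_2)/24 + (V_1 - V_4)/9.1 = 0
  Node 2: (V_2 - V_1)/24 + (V_2 - 0)/9.1 = 0
  Node 3: (V_3 - V_4)/7.5 + (V_3 - 24)/68000 = 0
  Node 4: (V_4 - V_3)/7.5 + (V_4 - 0)/8.2 + (V_4 - V_1)/9.1 = 0
Collecting terms (coefficients in siemens):
  0.1561·V_1 - 0.04167·V_2 - 0.1099·V_4 = 0.1091
  0.1516·V_2 - 0.04167·V_1 = 0
  0.1333·V_3 - 0.1333·V_4 = 0.0003529
  0.3652·V_4 - 0.1099·V_1 - 0.1333·V_3 = 0
Solving these 4 simultaneous equations (Gaussian elimination) gives:
  V_1 = 1.18 V, V_2 = 0.3245 V, V_3 = 0.5635 V, V_4 = 0.561 V
Power in each resistor, P = (ΔV)²/R:
  P_R1 = (24 - 1.18)²/220 = 2.367 W
  P_R2 = (1.18 - 0.3245)²/24 = 0.03052 W
  P_R3 = (0.5635 - 0.561)²/7.5 = 0.0000008909 W
  P_R4 = (0.561 - 0)²/8.2 = 0.03838 W
  P_R5 = (24 - 0.5635)²/68000 = 0.008077 W
  P_R6 = (1.18 - 0.561)²/9.1 = 0.04216 W
  P_R7 = (0.3245 - 0)²/9.1 = 0.01157 W
P_total = P_R1 + P_R2 + P_R3 + P_R4 + P_R5 + P_R6 + P_R7 = 2.498 W

Final answer: 2.498 W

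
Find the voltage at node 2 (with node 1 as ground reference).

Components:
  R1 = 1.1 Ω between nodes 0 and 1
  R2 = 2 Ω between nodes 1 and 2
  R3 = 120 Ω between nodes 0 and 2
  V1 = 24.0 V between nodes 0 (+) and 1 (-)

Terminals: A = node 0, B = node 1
Nodal analysis, taking node 1 as the 0 V reference.
Source V1 fixes V_0 = 24 V.
KCL at each unknown node (sum of currents leaving = 0; resistances in Ω):
  Node 2: (V_2 - 0)/2 + (V_2 - 24)/120 = 0
Collecting terms: 0.5083 × V_2 = 0.2  =>  V_2 = 0.3934 V
The requested potential is V_2 = 0.3934 V.

Final answer: V_2 = 0.3934 V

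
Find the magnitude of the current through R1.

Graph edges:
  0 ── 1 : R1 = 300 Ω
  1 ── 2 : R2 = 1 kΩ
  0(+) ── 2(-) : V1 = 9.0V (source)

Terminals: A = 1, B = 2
Nodal analysis, taking node 2 as the 0 V reference.
Source V1 fixes V_0 = 9 V.
KCL at each unknown node (sum of currents leaving = 0; resistances in Ω):
  Node 1: (V_1 - 9)/300 + (V_1 - 0)/1000 = 0
Collecting terms: 0.004333 × V_1 = 0.03  =>  V_1 = 6.923 V
I_R1 = (V_0 - V_1)/R1 = (9 - 6.923)/300 = 0.006923 A
|I_R1| = 0.006923 A

Final answer: |I_R1| = 0.006923 A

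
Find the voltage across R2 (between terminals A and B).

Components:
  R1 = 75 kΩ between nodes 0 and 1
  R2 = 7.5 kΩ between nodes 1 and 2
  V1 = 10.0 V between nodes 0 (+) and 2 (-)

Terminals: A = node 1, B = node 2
R1 and R2 are in series across V1 (node 0 → node 1 → node 2), and the output A–B is taken across R2, so this is a voltage divider.
Series current: I = V1/(R1 + R2) = 10/(75000 + 7500) = 10/82500 = 0.0001212 A
V_R2 = I × R2 = V1 × R2/(R1 + R2) = 10 × 7500/82500 = 0.9091 V

Final answer: 0.9091 V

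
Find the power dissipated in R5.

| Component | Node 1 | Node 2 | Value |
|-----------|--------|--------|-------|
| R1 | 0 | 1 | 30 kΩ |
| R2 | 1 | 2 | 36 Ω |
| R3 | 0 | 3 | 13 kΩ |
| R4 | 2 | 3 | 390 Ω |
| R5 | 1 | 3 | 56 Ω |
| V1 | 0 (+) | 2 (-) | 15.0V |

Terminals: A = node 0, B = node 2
Nodal analysis, taking node 2 as the 0 V reference.
Source V1 fixes V_0 = 15 V.
KCL at each unknown node (sum of currents leaving = 0; resistances in Ω):
  Node 1: (V_1 - 15)/30000 + (V_1 - 0)/36 + (V_1 - V_3)/56 = 0
  Node 3: (V_3 - 15)/13000 + (V_3 - 0)/390 + (V_3 - V_1)/56 = 0
Collecting terms (coefficients in siemens):
  0.04567·V_1 - 0.01786·V_3 = 0.0005
  0.0205·V_3 - 0.01786·V_1 = 0.001154
Determinant D = (0.04567)(0.0205) - (-0.01786)(-0.01786) = 0.0006172
V_1 = [(0.0005)(0.0205) - (-0.01786)(0.001154)]/D = 0.04999 V
V_3 = [(0.04567)(0.001154) - (0.0005)(-0.01786)]/D = 0.09984 V
I_R5 = (V_1 - V_3)/R5 = (0.04999 - 0.09984)/56 = -0.0008902 A
P_R5 = I_R5² × R5 = (-0.0008902)² × 56 = 0.00004438 W

Final answer: 4.438e-05 W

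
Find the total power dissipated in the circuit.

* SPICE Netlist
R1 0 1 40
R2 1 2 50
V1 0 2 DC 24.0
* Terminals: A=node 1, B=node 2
Nodal analysis, taking node 2 as the 0 V reference.
Source V1 fixes V_0 = 24 V.
KCL at each unknown node (sum of currents leaving = 0; resistances in Ω):
  Node 1: (V_1 - 24)/40 + (V_1 - 0)/50 = 0
Collecting terms: 0.045 × V_1 = 0.6  =>  V_1 = 13.33 V
Power in each resistor, P = (ΔV)²/R:
  P_R1 = (24 - 13.33)²/40 = 2.844 W
  P_R2 = (13.33 - 0)²/50 = 3.556 W
P_total = P_R1 + P_R2 = 6.4 W

Final answer: 6.4 W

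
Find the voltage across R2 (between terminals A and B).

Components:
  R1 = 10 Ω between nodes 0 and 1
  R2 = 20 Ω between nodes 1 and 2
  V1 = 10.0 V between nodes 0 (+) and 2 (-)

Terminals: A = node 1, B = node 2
R1 and R2 are in series across V1 (node 0 → node 1 → node 2), and the output A–B is taken across R2, so this is a voltage divider.
Series current: I = V1/(R1 + R2) = 10/(10 + 20) = 10/30 = 0.3333 A
V_R2 = I × R2 = V1 × R2/(R1 + R2) = 10 × 20/30 = 6.667 V

Final answer: 6.667 V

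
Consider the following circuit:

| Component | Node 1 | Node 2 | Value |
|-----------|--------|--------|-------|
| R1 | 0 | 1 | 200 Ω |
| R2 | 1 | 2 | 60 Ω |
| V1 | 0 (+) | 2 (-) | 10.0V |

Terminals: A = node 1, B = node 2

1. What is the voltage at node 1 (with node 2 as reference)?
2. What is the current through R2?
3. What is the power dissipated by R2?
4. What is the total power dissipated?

Nodal analysis, taking node 2 as the 0 V reference.
Source V1 fixes V_0 = 10 V.
KCL at each unknown node (sum of currents leaving = 0; resistances in Ω):
  Node 1: (V_1 - 10)/200 + (V_1 - 0)/60 = 0
Collecting terms: 0.02167 × V_1 = 0.05  =>  V_1 = 2.308 V
Part 1:
  Read off the nodal solution: V_1 = 2.308 V
Part 2:
  I_R2 = (V_1 - V_2)/R2 = (2.308 - 0)/60 = 0.03846 A
  Magnitude: I_R2 = 0.03846 A
Part 3:
  I_R2 = (V_1 - V_2)/R2 = (2.308 - 0)/60 = 0.03846 A
  P_R2 = I_R2² × R2 = (0.03846)² × 60 = 0.08876 W
Part 4:
  Power in each resistor, P = (ΔV)²/R:
    P_R1 = (10 - 2.308)²/200 = 0.2959 W
    P_R2 = (2.308 - 0)²/60 = 0.08876 W
  P_total = P_R1 + P_R2 = 0.3846 W

Final answers:
1. V_1 = 2.308 V
2. I_R2 = 0.03846 A
3. P_R2 = 0.08876 W
4. P_total = 0.3846 W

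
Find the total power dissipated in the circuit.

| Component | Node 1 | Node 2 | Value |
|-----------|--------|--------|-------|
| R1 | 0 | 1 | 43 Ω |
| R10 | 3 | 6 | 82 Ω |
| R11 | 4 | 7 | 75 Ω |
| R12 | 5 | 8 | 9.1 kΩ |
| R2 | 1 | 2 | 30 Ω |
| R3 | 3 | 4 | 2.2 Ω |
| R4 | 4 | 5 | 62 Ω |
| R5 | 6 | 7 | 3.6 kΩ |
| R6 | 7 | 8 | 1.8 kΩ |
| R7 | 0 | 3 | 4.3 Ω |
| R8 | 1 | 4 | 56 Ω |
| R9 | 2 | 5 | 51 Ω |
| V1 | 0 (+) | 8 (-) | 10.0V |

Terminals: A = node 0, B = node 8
Nodal analysis, taking node 8 as the 0 V reference.
Source V1 fixes V_0 = 10 V.
KCL at each unknown node (sum of currents leaving = 0; resistances in Ω):
  Node 1: (V_1 - 10)/43 + (V_1 - V_2)/30 + (V_1 - V_4)/56 = 0
  Node 2: (V_2 - V_1)/30 + (V_2 - V_5)/51 = 0
  Node 3: (V_3 - V_4)/2.2 + (V_3 - 10)/4.3 + (V_3 - V_6)/82 = 0
  Node 4: (V_4 - V_3)/2.2 + (V_4 - V_5)/62 + (V_4 - V_1)/56 + (V_4 - V_7)/75 = 0
  Node 5: (V_5 - V_4)/62 + (V_5 - V_2)/51 + (V_5 - 0)/9100 = 0
  Node 6: (V_6 - V_7)/3600 + (V_6 - V_3)/82 = 0
  Node 7: (V_7 - V_6)/3600 + (V_7 - 0)/1800 + (V_7 - V_4)/75 = 0
Collecting terms (coefficients in siemens):
  0.07445·V_1 - 0.03333·V_2 - 0.01786·V_4 = 0.2326
  0.05294·V_2 - 0.03333·V_1 - 0.01961·V_5 = 0
  0.6993·V_3 - 0.4545·V_4 - 0.0122·V_6 = 2.326
  0.5019·V_4 - 0.01786·V_1 - 0.4545·V_3 - 0.01613·V_5 - 0.01333·V_7 = 0
  0.03585·V_5 - 0.01961·V_2 - 0.01613·V_4 = 0
  0.01247·V_6 - 0.0122·V_3 - 0.0002778·V_7 = 0
  0.01417·V_7 - 0.01333·V_4 - 0.0002778·V_6 = 0
Solving these 7 simultaneous equations (Gaussian elimination) gives:
  V_1 = 9.971 V, V_2 = 9.955 V, V_3 = 9.975 V, V_4 = 9.963 V
  V_5 = 9.928 V, V_6 = 9.966 V, V_7 = 9.572 V
Power in each resistor, P = (ΔV)²/R:
  P_R1 = (10 - 9.971)²/43 = 0.00001951 W
  P_R2 = (9.971 - 9.955)²/30 = 0.00000841 W
  P_R3 = (9.975 - 9.963)²/2.2 = 0.00006963 W
  P_R4 = (9.963 - 9.928)²/62 = 0.00001955 W
  P_R5 = (9.966 - 9.572)²/3600 = 0.00004313 W
  P_R6 = (9.572 - 0)²/1800 = 0.05091 W
  P_R7 = (10 - 9.975)²/4.3 = 0.0001414 W
  P_R8 = (9.971 - 9.963)²/56 = 0.000001164 W
  P_R9 = (9.955 - 9.928)²/51 = 0.0000143 W
  P_R10 = (9.975 - 9.966)²/82 = 0.0000009824 W
  P_R11 = (9.963 - 9.572)²/75 = 0.002035 W
  P_R12 = (9.928 - 0)²/9100 = 0.01083 W
P_total = P_R1 + P_R2 + P_R3 + P_R4 + P_R5 + P_R6 + P_R7 + P_R8 + P_R9 + P_R10 + P_R11 + P_R12 = 0.06409 W

Final answer: 0.06409 W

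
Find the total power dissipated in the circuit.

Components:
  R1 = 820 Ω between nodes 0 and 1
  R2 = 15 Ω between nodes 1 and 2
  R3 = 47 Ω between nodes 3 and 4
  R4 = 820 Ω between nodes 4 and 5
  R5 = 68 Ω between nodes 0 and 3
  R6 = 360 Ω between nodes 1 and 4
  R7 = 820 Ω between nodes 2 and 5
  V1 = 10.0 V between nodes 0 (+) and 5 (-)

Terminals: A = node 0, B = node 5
Nodal analysis, taking node 5 as the 0 V reference.
Source V1 fixes V_0 = 10 V.
KCL at each unknown node (sum of currents leaving = 0; resistances in Ω):
  Node 1: (V_1 - 10)/820 + (V_1 - V_2)/15 + (V_1 - V_4)/360 = 0
  Node 2: (V_2 - V_1)/15 + (V_2 - 0)/820 = 0
  Node 3: (V_3 - V_4)/47 + (V_3 - 10)/68 = 0
  Node 4: (V_4 - V_3)/47 + (V_4 - 0)/820 + (V_4 - V_1)/360 = 0
Collecting terms (coefficients in siemens):
  0.07066·V_1 - 0.06667·V_2 - 0.002778·V_4 = 0.0122
  0.06789·V_2 - 0.06667·V_1 = 0
  0.03598·V_3 - 0.02128·V_4 = 0.1471
  0.02527·V_4 - 0.002778·V_1 - 0.02128·V_3 = 0
Solving these 4 simultaneous equations (Gaussian elimination) gives:
  V_1 = 6.807 V, V_2 = 6.685 V, V_3 = 9.019 V, V_4 = 8.341 V
Power in each resistor, P = (ΔV)²/R:
  P_R1 = (10 - 6.807)²/820 = 0.01243 W
  P_R2 = (6.807 - 6.685)²/15 = 0.0009969 W
  P_R3 = (9.019 - 8.341)²/47 = 0.009787 W
  P_R4 = (8.341 - 0)²/820 = 0.08483 W
  P_R5 = (10 - 9.019)²/68 = 0.01416 W
  P_R6 = (6.807 - 8.341)²/360 = 0.00653 W
  P_R7 = (6.685 - 0)²/820 = 0.0545 W
P_total = P_R1 + P_R2 + P_R3 + P_R4 + P_R5 + P_R6 + P_R7 = 0.1832 W

Final answer: 0.1832 W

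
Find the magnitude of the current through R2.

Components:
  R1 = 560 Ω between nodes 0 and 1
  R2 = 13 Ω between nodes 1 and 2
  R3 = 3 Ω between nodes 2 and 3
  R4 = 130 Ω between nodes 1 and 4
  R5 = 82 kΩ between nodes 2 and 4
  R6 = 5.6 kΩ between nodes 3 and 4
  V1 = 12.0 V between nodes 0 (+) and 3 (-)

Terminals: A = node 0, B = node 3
Nodal analysis, taking node 3 as the 0 V reference.
Source V1 fixes V_0 = 12 V.
KCL at each unknown node (sum of currents leaving = 0; resistances in Ω):
  Node 1: (V_1 - 12)/560 + (V_1 - V_2)/13 + (V_1 - V_4)/130 = 0
  Node 2: (V_2 - V_1)/13 + (V_2 - 0)/3 + (V_2 - V_4)/82000 = 0
  Node 4: (V_4 - V_1)/130 + (V_4 - V_2)/82000 + (V_4 - 0)/5600 = 0
Collecting terms (coefficients in siemens):
  0.0864·V_1 - 0.07692·V_2 - 0.007692·V_4 = 0.02143
  0.4103·V_2 - 0.07692·V_1 - 0.0000122·V_4 = 0
  0.007883·V_4 - 0.007692·V_1 - 0.0000122·V_2 = 0
Solving these 3 simultaneous equations (Gaussian elimination) gives:
  V_1 = 0.3324 V, V_2 = 0.06233 V, V_4 = 0.3244 V
I_R2 = (V_1 - V_2)/R2 = (0.3324 - 0.06233)/13 = 0.02077 A
|I_R2| = 0.02077 A

Final answer: |I_R2| = 0.02077 A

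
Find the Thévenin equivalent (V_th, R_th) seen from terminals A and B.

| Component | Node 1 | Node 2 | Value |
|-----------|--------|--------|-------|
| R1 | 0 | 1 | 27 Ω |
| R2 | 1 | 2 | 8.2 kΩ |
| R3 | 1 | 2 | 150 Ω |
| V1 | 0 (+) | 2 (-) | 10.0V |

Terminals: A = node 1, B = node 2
Step 1 — V_th is the open-circuit voltage V_A - V_B (nothing connected across the terminals).
Nodal analysis, taking node 2 as the 0 V reference.
Source V1 fixes V_0 = 10 V.
KCL at each unknown node (sum of currents leaving = 0; resistances in Ω):
  Node 1: (V_1 - 10)/27 + (V_1 - 0)/8200 + (V_1 - 0)/150 = 0
Collecting terms: 0.04383 × V_1 = 0.3704  =>  V_1 = 8.451 V
V_th = V_1 - V_2 = 8.451 - 0 = 8.451 V
Step 2 — R_th: zero the source — replace V1 by a short circuit (node 2 merges into node 0) — and find the resistance seen between A (node 1) and B (node 0).
Reduce the network between node 1 (A) and node 0 (B) by series/parallel combination:
  Rp1 = R1 ‖ R2 ‖ R3 (parallel, all between nodes 0 and 1) = 1/(1/27 + 1/8200 + 1/150) = 22.82 Ω
R_th = 22.82 Ω

Final answer: V_th = 8.451 V, R_th = 22.82 Ω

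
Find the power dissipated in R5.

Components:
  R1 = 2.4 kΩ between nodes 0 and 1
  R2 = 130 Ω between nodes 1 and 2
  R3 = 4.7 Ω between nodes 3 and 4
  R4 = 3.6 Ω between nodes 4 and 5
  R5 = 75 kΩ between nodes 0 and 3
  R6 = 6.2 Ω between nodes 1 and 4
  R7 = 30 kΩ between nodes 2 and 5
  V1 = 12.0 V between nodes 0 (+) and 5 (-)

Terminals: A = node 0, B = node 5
Nodal analysis, taking node 5 as the 0 V reference.
Source V1 fixes V_0 = 12 V.
KCL at each unknown node (sum of currents leaving = 0; resistances in Ω):
  Node 1: (V_1 - 12)/2400 + (V_1 - V_2)/130 + (V_1 - V_4)/6.2 = 0
  Node 2: (V_2 - V_1)/130 + (V_2 - 0)/30000 = 0
  Node 3: (V_3 - V_4)/4.7 + (V_3 - 12)/75000 = 0
  Node 4: (V_4 - V_3)/4.7 + (V_4 - 0)/3.6 + (V_4 - V_1)/6.2 = 0
Collecting terms (coefficients in siemens):
  0.1694·V_1 - 0.007692·V_2 - 0.1613·V_4 = 0.005
  0.007726·V_2 - 0.007692·V_1 = 0
  0.2128·V_3 - 0.2128·V_4 = 0.00016
  0.6518·V_4 - 0.1613·V_1 - 0.2128·V_3 = 0
Solving these 4 simultaneous equations (Gaussian elimination) gives:
  V_1 = 0.04936 V, V_2 = 0.04914 V, V_3 = 0.01925 V, V_4 = 0.0185 V
I_R5 = (V_0 - V_3)/R5 = (12 - 0.01925)/75000 = 0.0001597 A
P_R5 = I_R5² × R5 = (0.0001597)² × 75000 = 0.001914 W

Final answer: 0.001914 W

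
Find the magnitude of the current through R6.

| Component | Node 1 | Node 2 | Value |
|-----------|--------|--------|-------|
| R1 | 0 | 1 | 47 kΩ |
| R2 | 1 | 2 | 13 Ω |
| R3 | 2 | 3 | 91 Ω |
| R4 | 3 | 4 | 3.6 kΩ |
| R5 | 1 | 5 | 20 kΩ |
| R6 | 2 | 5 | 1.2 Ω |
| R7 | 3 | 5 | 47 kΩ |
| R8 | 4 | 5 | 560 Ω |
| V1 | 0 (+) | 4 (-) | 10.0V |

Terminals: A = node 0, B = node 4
Nodal analysis, taking node 4 as the 0 V reference.
Source V1 fixes V_0 = 10 V.
KCL at each unknown node (sum of currents leaving = 0; resistances in Ω):
  Node 1: (V_1 - 10)/47000 + (V_1 - V_2)/13 + (V_1 - V_5)/20000 = 0
  Node 2: (V_2 - V_1)/13 + (V_2 - V_3)/91 + (V_2 - V_5)/1.2 = 0
  Node 3: (V_3 - V_2)/91 + (V_3 - 0)/3600 + (V_3 - V_5)/47000 = 0
  Node 5: (V_5 - V_1)/20000 + (V_5 - V_2)/1.2 + (V_5 - V_3)/47000 + (V_5 - 0)/560 = 0
Collecting terms (coefficients in siemens):
  0.07699·V_1 - 0.07692·V_2 - 0.00005·V_5 = 0.0002128
  0.9212·V_2 - 0.07692·V_1 - 0.01099·V_3 - 0.8333·V_5 = 0
  0.01129·V_3 - 0.01099·V_2 - 0.00002128·V_5 = 0
  0.8352·V_5 - 0.00005·V_1 - 0.8333·V_2 - 0.00002128·V_3 = 0
Solving these 4 simultaneous equations (Gaussian elimination) gives:
  V_1 = 0.1053 V, V_2 = 0.1026 V, V_3 = 0.1 V, V_5 = 0.1023 V
I_R6 = (V_2 - V_5)/R6 = (0.1026 - 0.1023)/1.2 = 0.0001826 A
|I_R6| = 0.0001826 A

Final answer: |I_R6| = 0.0001826 A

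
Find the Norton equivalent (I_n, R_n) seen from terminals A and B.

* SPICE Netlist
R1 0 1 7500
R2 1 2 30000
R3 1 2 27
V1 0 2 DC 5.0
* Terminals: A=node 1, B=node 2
Find the Thévenin equivalent first; then I_n = V_th/R_th and R_n = R_th.
Step 1 — V_th is the open-circuit voltage V_A - V_B (nothing connected across the terminals).
Nodal analysis, taking node 2 as the 0 V reference.
Source V1 fixes V_0 = 5 V.
KCL at each unknown node (sum of currents leaving = 0; resistances in Ω):
  Node 1: (V_1 - 5)/7500 + (V_1 - 0)/30000 + (V_1 - 0)/27 = 0
Collecting terms: 0.0372 × V_1 = 0.0006667  =>  V_1 = 0.01792 V
V_th = V_1 - V_2 = 0.01792 - 0 = 0.01792 V
Step 2 — R_th: zero the source — replace V1 by a short circuit (node 2 merges into node 0) — and find the resistance seen between A (node 1) and B (node 0).
Reduce the network between node 1 (A) and node 0 (B) by series/parallel combination:
  Rp1 = R1 ‖ R2 ‖ R3 (parallel, all between nodes 0 and 1) = 1/(1/7500 + 1/30000 + 1/27) = 26.88 Ω
R_th = 26.88 Ω
I_n = V_th/R_th = 0.01792/26.88 = 0.0006667 A, and R_n = R_th = 26.88 Ω

Final answer: I_n = 0.0006667 A, R_n = 26.88 Ω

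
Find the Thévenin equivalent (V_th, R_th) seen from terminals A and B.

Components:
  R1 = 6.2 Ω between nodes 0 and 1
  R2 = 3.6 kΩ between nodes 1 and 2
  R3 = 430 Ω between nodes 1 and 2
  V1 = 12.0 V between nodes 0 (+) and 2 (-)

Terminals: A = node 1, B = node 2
Step 1 — V_th is the open-circuit voltage V_A - V_B (nothing connected across the terminals).
Nodal analysis, taking node 2 as the 0 V reference.
Source V1 fixes V_0 = 12 V.
KCL at each unknown node (sum of currents leaving = 0; resistances in Ω):
  Node 1: (V_1 - 12)/6.2 + (V_1 - 0)/3600 + (V_1 - 0)/430 = 0
Collecting terms: 0.1639 × V_1 = 1.935  =>  V_1 = 11.81 V
V_th = V_1 - V_2 = 11.81 - 0 = 11.81 V
Step 2 — R_th: zero the source — replace V1 by a short circuit (node 2 merges into node 0) — and find the resistance seen between A (node 1) and B (node 0).
Reduce the network between node 1 (A) and node 0 (B) by series/parallel combination:
  Rp1 = R1 ‖ R2 ‖ R3 (parallel, all between nodes 0 and 1) = 1/(1/6.2 + 1/3600 + 1/430) = 6.102 Ω
R_th = 6.102 Ω

Final answer: V_th = 11.81 V, R_th = 6.102 Ω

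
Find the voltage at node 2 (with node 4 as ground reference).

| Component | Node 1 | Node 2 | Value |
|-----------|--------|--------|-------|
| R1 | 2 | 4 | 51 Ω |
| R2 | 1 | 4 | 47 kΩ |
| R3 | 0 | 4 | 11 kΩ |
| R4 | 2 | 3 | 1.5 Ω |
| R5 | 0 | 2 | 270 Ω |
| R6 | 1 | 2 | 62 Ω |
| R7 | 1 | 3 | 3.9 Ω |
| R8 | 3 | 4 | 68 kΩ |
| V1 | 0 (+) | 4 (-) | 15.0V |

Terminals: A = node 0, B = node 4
Nodal analysis, taking node 4 as the 0 V reference.
Source V1 fixes V_0 = 15 V.
KCL at each unknown node (sum of currents leaving = 0; resistances in Ω):
  Node 1: (V_1 - 0)/47000 + (V_1 - V_2)/62 + (V_1 - V_3)/3.9 = 0
  Node 2: (V_2 - 0)/51 + (V_2 - V_3)/1.5 + (V_2 - 15)/270 + (V_2 - V_1)/62 = 0
  Node 3: (V_3 - V_2)/1.5 + (V_3 - V_1)/3.9 + (V_3 - 0)/68000 = 0
Collecting terms (coefficients in siemens):
  0.2726·V_1 - 0.01613·V_2 - 0.2564·V_3 = 0
  0.7061·V_2 - 0.01613·V_1 - 0.6667·V_3 = 0.05556
  0.9231·V_3 - 0.2564·V_1 - 0.6667·V_2 = 0
Solving these 3 simultaneous equations (Gaussian elimination) gives:
  V_1 = 2.379 V, V_2 = 2.38 V, V_3 = 2.379 V
The requested potential is V_2 = 2.38 V.

Final answer: V_2 = 2.38 V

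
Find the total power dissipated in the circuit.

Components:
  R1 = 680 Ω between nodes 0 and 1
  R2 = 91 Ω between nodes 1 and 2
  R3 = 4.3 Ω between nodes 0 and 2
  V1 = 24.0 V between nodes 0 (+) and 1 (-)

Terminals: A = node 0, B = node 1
Nodal analysis, taking node 1 as the 0 V reference.
Source V1 fixes V_0 = 24 V.
KCL at each unknown node (sum of currents leaving = 0; resistances in Ω):
  Node 2: (V_2 - 0)/91 + (V_2 - 24)/4.3 = 0
Collecting terms: 0.2435 × V_2 = 5.581  =>  V_2 = 22.92 V
Power in each resistor, P = (ΔV)²/R:
  P_R1 = (24 - 0)²/680 = 0.8471 W
  P_R2 = (0 - 22.92)²/91 = 5.771 W
  P_R3 = (24 - 22.92)²/4.3 = 0.2727 W
P_total = P_R1 + P_R2 + P_R3 = 6.891 W

Final answer: 6.891 W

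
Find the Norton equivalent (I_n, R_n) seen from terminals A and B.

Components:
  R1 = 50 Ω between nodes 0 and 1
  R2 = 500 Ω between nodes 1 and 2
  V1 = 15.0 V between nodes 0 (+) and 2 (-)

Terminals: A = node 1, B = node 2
Find the Thévenin equivalent first; then I_n = V_th/R_th and R_n = R_th.
Step 1 — V_th is the open-circuit voltage V_A - V_B (nothing connected across the terminals).
Nodal analysis, taking node 2 as the 0 V reference.
Source V1 fixes V_0 = 15 V.
KCL at each unknown node (sum of currents leaving = 0; resistances in Ω):
  Node 1: (V_1 - 15)/50 + (V_1 - 0)/500 = 0
Collecting terms: 0.022 × V_1 = 0.3  =>  V_1 = 13.64 V
V_th = V_1 - V_2 = 13.64 - 0 = 13.64 V
Step 2 — R_th: zero the source — replace V1 by a short circuit (node 2 merges into node 0) — and find the resistance seen between A (node 1) and B (node 0).
Reduce the network between node 1 (A) and node 0 (B) by series/parallel combination:
  Rp1 = R1 ‖ R2 (parallel, both between nodes 0 and 1) = 1/(1/50 + 1/500) = 45.45 Ω
R_th = 45.45 Ω
I_n = V_th/R_th = 13.64/45.45 = 0.3 A, and R_n = R_th = 45.45 Ω

Final answer: I_n = 0.3 A, R_n = 45.45 Ω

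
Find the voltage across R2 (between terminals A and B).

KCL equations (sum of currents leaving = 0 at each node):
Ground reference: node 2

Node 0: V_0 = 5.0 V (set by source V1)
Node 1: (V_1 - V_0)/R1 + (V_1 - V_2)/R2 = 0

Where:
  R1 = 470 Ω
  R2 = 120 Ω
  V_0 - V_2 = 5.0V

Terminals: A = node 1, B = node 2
R1 and R2 are in series across V1 (node 0 → node 1 → node 2), and the output A–B is taken across R2, so this is a voltage divider.
Series current: I = V1/(R1 + R2) = 5/(470 + 120) = 5/590 = 0.008475 A
V_R2 = I × R2 = V1 × R2/(R1 + R2) = 5 × 120/590 = 1.017 V

Final answer: 1.017 V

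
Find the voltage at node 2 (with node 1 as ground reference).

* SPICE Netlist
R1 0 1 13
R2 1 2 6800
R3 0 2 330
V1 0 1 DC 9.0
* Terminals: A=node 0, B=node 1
Nodal analysis, taking node 1 as the 0 V reference.
Source V1 fixes V_0 = 9 V.
KCL at each unknown node (sum of currents leaving = 0; resistances in Ω):
  Node 2: (V_2 - 0)/6800 + (V_2 - 9)/330 = 0
Collecting terms: 0.003177 × V_2 = 0.02727  =>  V_2 = 8.583 V
The requested potential is V_2 = 8.583 V.

Final answer: V_2 = 8.583 V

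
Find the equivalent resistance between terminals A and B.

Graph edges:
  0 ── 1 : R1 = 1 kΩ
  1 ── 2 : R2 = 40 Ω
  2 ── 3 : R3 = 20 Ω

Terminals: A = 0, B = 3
Reduce the network between node 0 (A) and node 3 (B) by series/parallel combination:
  Rs1 = R1 + R2 (series, joined only at node 1) = 1000 + 40 = 1040 Ω
  Rs2 = R3 + Rs1 (series, joined only at node 2) = 20 + 1040 = 1060 Ω
R_eq = 1.06 kΩ

Final answer: 1.06 kΩ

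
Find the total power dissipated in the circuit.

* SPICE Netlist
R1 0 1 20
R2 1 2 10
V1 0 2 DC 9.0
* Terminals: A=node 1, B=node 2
Nodal analysis, taking node 2 as the 0 V reference.
Source V1 fixes V_0 = 9 V.
KCL at each unknown node (sum of currents leaving = 0; resistances in Ω):
  Node 1: (V_1 - 9)/20 + (V_1 - 0)/10 = 0
Collecting terms: 0.15 × V_1 = 0.45  =>  V_1 = 3 V
Power in each resistor, P = (ΔV)²/R:
  P_R1 = (9 - 3)²/20 = 1.8 W
  P_R2 = (3 - 0)²/10 = 0.9 W
P_total = P_R1 + P_R2 = 2.7 W

Final answer: 2.7 W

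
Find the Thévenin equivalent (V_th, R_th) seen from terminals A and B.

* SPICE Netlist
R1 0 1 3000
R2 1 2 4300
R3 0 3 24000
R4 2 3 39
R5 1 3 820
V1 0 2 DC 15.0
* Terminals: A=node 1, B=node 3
Step 1 — V_th is the open-circuit voltage V_A - V_B (nothing connected across the terminals).
Nodal analysis, taking node 2 as the 0 V reference.
Source V1 fixes V_0 = 15 V.
KCL at each unknown node (sum of currents leaving = 0; resistances in Ω):
  Node 1: (V_1 - 15)/3000 + (V_1 - 0)/4300 + (V_1 - V_3)/820 = 0
  Node 3: (V_3 - 15)/24000 + (V_3 - 0)/39 + (V_3 - V_1)/820 = 0
Collecting terms (coefficients in siemens):
  0.001785·V_1 - 0.00122·V_3 = 0.005
  0.0269·V_3 - 0.00122·V_1 = 0.000625
Determinant D = (0.001785)(0.0269) - (-0.00122)(-0.00122) = 0.00004654
V_1 = [(0.005)(0.0269) - (-0.00122)(0.000625)]/D = 2.906 V
V_3 = [(0.001785)(0.000625) - (0.005)(-0.00122)]/D = 0.155 V
V_th = V_1 - V_3 = 2.906 - 0.155 = 2.751 V
Step 2 — R_th: zero the source — replace V1 by a short circuit (node 2 merges into node 0) — and find the resistance seen between A (node 1) and B (node 3).
Reduce the network between node 1 (A) and node 3 (B) by series/parallel combination:
  Rp1 = R1 ‖ R2 (parallel, both between nodes 0 and 1) = 1/(1/3000 + 1/4300) = 1767 Ω
  Rp2 = R3 ‖ R4 (parallel, both between nodes 0 and 3) = 1/(1/24000 + 1/39) = 38.94 Ω
  Rs1 = Rp1 + Rp2 (series, joined only at node 0) = 1767 + 38.94 = 1806 Ω
  Rp3 = R5 ‖ Rs1 (parallel, both between nodes 1 and 3) = 1/(1/820 + 1/1806) = 564 Ω
R_th = 564 Ω

Final answer: V_th = 2.751 V, R_th = 564 Ω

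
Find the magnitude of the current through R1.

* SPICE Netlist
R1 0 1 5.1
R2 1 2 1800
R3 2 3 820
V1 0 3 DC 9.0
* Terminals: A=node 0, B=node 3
Nodal analysis, taking node 3 as the 0 V reference.
Source V1 fixes V_0 = 9 V.
KCL at each unknown node (sum of currents leaving = 0; resistances in Ω):
  Node 1: (V_1 - 9)/5.1 + (V_1 - V_2)/1800 = 0
  Node 2: (V_2 - V_1)/1800 + (V_2 - 0)/820 = 0
Collecting terms (coefficients in siemens):
  0.1966·V_1 - 0.0005556·V_2 = 1.765
  0.001775·V_2 - 0.0005556·V_1 = 0
Determinant D = (0.1966)(0.001775) - (-0.0005556)(-0.0005556) = 0.0003487
V_1 = [(1.765)(0.001775) - (-0.0005556)(0)]/D = 8.983 V
V_2 = [(0.1966)(0) - (1.765)(-0.0005556)]/D = 2.811 V
I_R1 = (V_0 - V_1)/R1 = (9 - 8.983)/5.1 = 0.003428 A
|I_R1| = 0.003428 A

Final answer: |I_R1| = 0.003428 A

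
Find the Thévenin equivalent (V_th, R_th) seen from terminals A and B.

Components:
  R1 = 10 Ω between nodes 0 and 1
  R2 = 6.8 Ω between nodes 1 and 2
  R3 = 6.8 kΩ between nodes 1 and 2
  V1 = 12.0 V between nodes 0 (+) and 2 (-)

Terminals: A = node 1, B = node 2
Step 1 — V_th is the open-circuit voltage V_A - V_B (nothing connected across the terminals).
Nodal analysis, taking node 2 as the 0 V reference.
Source V1 fixes V_0 = 12 V.
KCL at each unknown node (sum of currents leaving = 0; resistances in Ω):
  Node 1: (V_1 - 12)/10 + (V_1 - 0)/6.8 + (V_1 - 0)/6800 = 0
Collecting terms: 0.2472 × V_1 = 1.2  =>  V_1 = 4.854 V
V_th = V_1 - V_2 = 4.854 - 0 = 4.854 V
Step 2 — R_th: zero the source — replace V1 by a short circuit (node 2 merges into node 0) — and find the resistance seen between A (node 1) and B (node 0).
Reduce the network between node 1 (A) and node 0 (B) by series/parallel combination:
  Rp1 = R1 ‖ R2 ‖ R3 (parallel, all between nodes 0 and 1) = 1/(1/10 + 1/6.8 + 1/6800) = 4.045 Ω
R_th = 4.045 Ω

Final answer: V_th = 4.854 V, R_th = 4.045 Ω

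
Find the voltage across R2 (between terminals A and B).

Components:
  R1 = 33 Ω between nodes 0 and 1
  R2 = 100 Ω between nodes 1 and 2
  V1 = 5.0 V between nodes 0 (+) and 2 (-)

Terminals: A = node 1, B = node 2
R1 and R2 are in series across V1 (node 0 → node 1 → node 2), and the output A–B is taken across R2, so this is a voltage divider.
Series current: I = V1/(R1 + R2) = 5/(33 + 100) = 5/133 = 0.03759 A
V_R2 = I × R2 = V1 × R2/(R1 + R2) = 5 × 100/133 = 3.759 V

Final answer: 3.759 V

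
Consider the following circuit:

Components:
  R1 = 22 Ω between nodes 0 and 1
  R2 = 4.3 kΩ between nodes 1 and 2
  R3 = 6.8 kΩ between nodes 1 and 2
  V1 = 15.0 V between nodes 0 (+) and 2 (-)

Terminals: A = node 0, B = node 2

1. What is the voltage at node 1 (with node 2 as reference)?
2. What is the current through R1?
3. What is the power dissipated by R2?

Nodal analysis, taking node 2 as the 0 V reference.
Source V1 fixes V_0 = 15 V.
KCL at each unknown node (sum of currents leaving = 0; resistances in Ω):
  Node 1: (V_1 - 15)/22 + (V_1 - 0)/4300 + (V_1 - 0)/6800 = 0
Collecting terms: 0.04583 × V_1 = 0.6818  =>  V_1 = 14.88 V
Part 1:
  Read off the nodal solution: V_1 = 14.88 V
Part 2:
  I_R1 = (V_0 - V_1)/R1 = (15 - 14.88)/22 = 0.005647 A
  Magnitude: I_R1 = 0.005647 A
Part 3:
  I_R2 = (V_1 - V_2)/R2 = (14.88 - 0)/4300 = 0.003459 A
  P_R2 = I_R2² × R2 = (0.003459)² × 4300 = 0.05146 W

Final answers:
1. V_1 = 14.88 V
2. I_R1 = 0.005647 A
3. P_R2 = 0.05146 W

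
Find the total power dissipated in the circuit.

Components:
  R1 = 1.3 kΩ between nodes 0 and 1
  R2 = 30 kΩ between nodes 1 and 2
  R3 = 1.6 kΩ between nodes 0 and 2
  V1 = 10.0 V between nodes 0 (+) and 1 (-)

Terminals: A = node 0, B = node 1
Nodal analysis, taking node 1 as the 0 V reference.
Source V1 fixes V_0 = 10 V.
KCL at each unknown node (sum of currents leaving = 0; resistances in Ω):
  Node 2: (V_2 - 0)/30000 + (V_2 - 10)/1600 = 0
Collecting terms: 0.0006583 × V_2 = 0.00625  =>  V_2 = 9.494 V
Power in each resistor, P = (ΔV)²/R:
  P_R1 = (10 - 0)²/1300 = 0.07692 W
  P_R2 = (0 - 9.494)²/30000 = 0.003004 W
  P_R3 = (10 - 9.494)²/1600 = 0.0001602 W
P_total = P_R1 + P_R2 + P_R3 = 0.08009 W

Final answer: 0.08009 W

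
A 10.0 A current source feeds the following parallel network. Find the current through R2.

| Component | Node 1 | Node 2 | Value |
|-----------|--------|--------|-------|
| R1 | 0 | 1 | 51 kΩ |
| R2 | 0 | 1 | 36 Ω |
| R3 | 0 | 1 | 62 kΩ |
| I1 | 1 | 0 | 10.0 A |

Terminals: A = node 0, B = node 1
All resistors sit directly between nodes 0 and 1, so they are in parallel and share one voltage V; the full source current 10 A splits among them.
1/R_par = 1/51000 + 1/36 + 1/62000 = 0.02781 S  =>  R_par = 35.95 Ω
V = I × R_par = 10 × 35.95 = 359.5 V
I_R2 = V/R2 = 359.5/36 = 9.987 A

Final answer: 9.987 A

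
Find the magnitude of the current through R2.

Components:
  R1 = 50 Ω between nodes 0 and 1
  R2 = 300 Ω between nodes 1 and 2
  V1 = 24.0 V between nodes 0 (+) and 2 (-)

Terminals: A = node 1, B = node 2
Nodal analysis, taking node 2 as the 0 V reference.
Source V1 fixes V_0 = 24 V.
KCL at each unknown node (sum of currents leaving = 0; resistances in Ω):
  Node 1: (V_1 - 24)/50 + (V_1 - 0)/300 = 0
Collecting terms: 0.02333 × V_1 = 0.48  =>  V_1 = 20.57 V
I_R2 = (V_1 - V_2)/R2 = (20.57 - 0)/300 = 0.06857 A
|I_R2| = 0.06857 A

Final answer: |I_R2| = 0.06857 A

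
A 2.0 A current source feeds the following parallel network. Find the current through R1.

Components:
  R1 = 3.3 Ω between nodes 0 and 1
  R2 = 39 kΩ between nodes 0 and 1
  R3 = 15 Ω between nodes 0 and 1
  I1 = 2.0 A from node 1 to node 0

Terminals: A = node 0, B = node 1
All resistors sit directly between nodes 0 and 1, so they are in parallel and share one voltage V; the full source current 2 A splits among them.
1/R_par = 1/3.3 + 1/39000 + 1/15 = 0.3697 S  =>  R_par = 2.705 Ω
V = I × R_par = 2 × 2.705 = 5.409 V
I_R1 = V/R1 = 5.409/3.3 = 1.639 A

Final answer: 1.639 A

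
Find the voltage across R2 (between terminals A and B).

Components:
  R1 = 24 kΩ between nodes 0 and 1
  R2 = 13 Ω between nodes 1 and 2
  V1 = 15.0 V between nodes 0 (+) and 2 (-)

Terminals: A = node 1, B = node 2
R1 and R2 are in series across V1 (node 0 → node 1 → node 2), and the output A–B is taken across R2, so this is a voltage divider.
Series current: I = V1/(R1 + R2) = 15/(24000 + 13) = 15/24010 = 0.0006247 A
V_R2 = I × R2 = V1 × R2/(R1 + R2) = 15 × 13/24010 = 0.008121 V

Final answer: 0.008121 V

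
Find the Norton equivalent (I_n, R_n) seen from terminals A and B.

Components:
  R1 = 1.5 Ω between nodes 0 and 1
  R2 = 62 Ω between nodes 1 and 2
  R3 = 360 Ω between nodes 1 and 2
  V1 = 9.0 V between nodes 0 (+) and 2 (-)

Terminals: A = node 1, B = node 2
Find the Thévenin equivalent first; then I_n = V_th/R_th and R_n = R_th.
Step 1 — V_th is the open-circuit voltage V_A - V_B (nothing connected across the terminals).
Nodal analysis, taking node 2 as the 0 V reference.
Source V1 fixes V_0 = 9 V.
KCL at each unknown node (sum of currents leaving = 0; resistances in Ω):
  Node 1: (V_1 - 9)/1.5 + (V_1 - 0)/62 + (V_1 - 0)/360 = 0
Collecting terms: 0.6856 × V_1 = 6  =>  V_1 = 8.752 V
V_th = V_1 - V_2 = 8.752 - 0 = 8.752 V
Step 2 — R_th: zero the source — replace V1 by a short circuit (node 2 merges into node 0) — and find the resistance seen between A (node 1) and B (node 0).
Reduce the network between node 1 (A) and node 0 (B) by series/parallel combination:
  Rp1 = R1 ‖ R2 ‖ R3 (parallel, all between nodes 0 and 1) = 1/(1/1.5 + 1/62 + 1/360) = 1.459 Ω
R_th = 1.459 Ω
I_n = V_th/R_th = 8.752/1.459 = 6 A, and R_n = R_th = 1.459 Ω

Final answer: I_n = 6 A, R_n = 1.459 Ω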